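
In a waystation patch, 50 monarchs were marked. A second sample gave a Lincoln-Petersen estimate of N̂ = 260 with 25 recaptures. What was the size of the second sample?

C = 130

From N = M·C/R: C = N·R / M = 260·25 / 50 = 6500 / 50 = 130.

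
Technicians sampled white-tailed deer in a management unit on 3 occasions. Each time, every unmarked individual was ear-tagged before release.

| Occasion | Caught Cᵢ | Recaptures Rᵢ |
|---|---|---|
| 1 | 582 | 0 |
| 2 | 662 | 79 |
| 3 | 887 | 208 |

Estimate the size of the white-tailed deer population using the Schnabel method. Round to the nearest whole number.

N ≈ 4943

Marked at large before each occasion: Mᵢ = Σⱼ<ᵢ (Cⱼ − Rⱼ) → M1=0, M2=582, M3=1165
Σ MᵢCᵢ = 0·582 + 582·662 + 1165·887 = 0 + 385284 + 1033355 = 1418639
Σ Rᵢ = 0 + 79 + 208 = 287
N̂ = 1418639 / 287 ≈ 4943.0 → 4943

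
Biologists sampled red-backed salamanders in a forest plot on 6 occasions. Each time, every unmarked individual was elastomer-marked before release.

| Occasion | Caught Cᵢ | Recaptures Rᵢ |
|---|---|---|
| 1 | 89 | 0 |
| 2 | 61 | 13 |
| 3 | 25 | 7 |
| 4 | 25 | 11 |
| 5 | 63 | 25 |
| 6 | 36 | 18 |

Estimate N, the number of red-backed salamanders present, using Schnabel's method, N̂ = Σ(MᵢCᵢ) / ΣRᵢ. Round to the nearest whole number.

N ≈ 417

Marked at large before each occasion: Mᵢ = Σⱼ<ᵢ (Cⱼ − Rⱼ) → M1=0, M2=89, M3=137, M4=155, M5=169, M6=207
Σ MᵢCᵢ = 0·89 + 89·61 + 137·25 + 155·25 + 169·63 + 207·36 = 0 + 5429 + 3425 + 3875 + 10647 + 7452 = 30828
Σ Rᵢ = 0 + 13 + 7 + 11 + 25 + 18 = 74
N̂ = 30828 / 74 ≈ 416.6 → 417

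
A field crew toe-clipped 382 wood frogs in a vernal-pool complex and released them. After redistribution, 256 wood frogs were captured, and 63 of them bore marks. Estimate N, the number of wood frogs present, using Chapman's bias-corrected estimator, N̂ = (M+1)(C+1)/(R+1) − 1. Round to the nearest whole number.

N̂ = (382+1)(256+1)/(63+1) − 1 = 383·257/64 − 1
= 98431/64 − 1 ≈ 1538.0 − 1 ≈ 1537.0 → 1537

N ≈ 1537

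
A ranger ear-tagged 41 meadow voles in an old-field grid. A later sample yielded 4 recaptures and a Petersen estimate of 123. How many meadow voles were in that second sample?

From N = M·C/R: C = N·R / M = 123·4 / 41 = 492 / 41 = 12.

C = 12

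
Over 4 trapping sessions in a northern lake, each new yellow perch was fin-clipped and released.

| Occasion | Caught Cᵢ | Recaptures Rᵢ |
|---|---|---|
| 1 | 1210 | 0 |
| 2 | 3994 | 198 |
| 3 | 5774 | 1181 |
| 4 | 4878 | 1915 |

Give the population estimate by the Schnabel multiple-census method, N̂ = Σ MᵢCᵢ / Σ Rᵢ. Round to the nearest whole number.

Marked at large before each occasion: Mᵢ = Σⱼ<ᵢ (Cⱼ − Rⱼ) → M1=0, M2=1210, M3=5006, M4=9599
Σ MᵢCᵢ = 0·1210 + 1210·3994 + 5006·5774 + 9599·4878 = 0 + 4832740 + 28904644 + 46823922 = 80561306
Σ Rᵢ = 0 + 198 + 1181 + 1915 = 3294
N̂ = 80561306 / 3294 ≈ 24457.0 → 24457

N ≈ 24,457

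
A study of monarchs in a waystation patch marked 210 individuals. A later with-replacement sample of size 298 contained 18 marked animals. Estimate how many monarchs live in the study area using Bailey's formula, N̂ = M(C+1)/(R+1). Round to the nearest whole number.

N̂ = 210·(298+1)/(18+1) = 210·299/19 = 62790/19 ≈ 3304.7 → 3305

N ≈ 3305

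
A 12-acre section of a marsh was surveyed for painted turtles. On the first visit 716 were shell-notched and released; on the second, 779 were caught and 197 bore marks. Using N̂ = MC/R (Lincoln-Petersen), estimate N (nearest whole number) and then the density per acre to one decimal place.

density ≈ 235.9 painted turtles per acre

N̂ = 716·779/197 = 557764/197 ≈ 2831.3 → 2831
Density = N̂ / area = 2831 / 12 ≈ 235.92 → 235.9 per acre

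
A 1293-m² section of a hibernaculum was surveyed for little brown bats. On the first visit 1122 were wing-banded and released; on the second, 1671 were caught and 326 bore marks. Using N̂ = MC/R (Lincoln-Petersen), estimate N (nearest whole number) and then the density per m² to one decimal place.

density ≈ 4.4 little brown bats per m²

N̂ = 1122·1671/326 = 1874862/326 ≈ 5751.1 → 5751
Density = N̂ / area = 5751 / 1293 ≈ 4.448 → 4.4 per m²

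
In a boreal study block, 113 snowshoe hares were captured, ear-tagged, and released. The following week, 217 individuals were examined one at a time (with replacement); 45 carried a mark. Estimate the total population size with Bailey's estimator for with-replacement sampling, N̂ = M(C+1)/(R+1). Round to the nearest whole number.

N ≈ 536

N̂ = 113·(217+1)/(45+1) = 113·218/46 = 24634/46 ≈ 535.5 → 536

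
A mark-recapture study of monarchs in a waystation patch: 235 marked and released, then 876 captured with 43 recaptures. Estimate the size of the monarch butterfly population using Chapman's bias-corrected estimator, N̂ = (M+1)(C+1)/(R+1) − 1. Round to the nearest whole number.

N ≈ 4703

N̂ = (235+1)(876+1)/(43+1) − 1 = 236·877/44 − 1
= 206972/44 − 1 ≈ 4703.9 − 1 ≈ 4702.9 → 4703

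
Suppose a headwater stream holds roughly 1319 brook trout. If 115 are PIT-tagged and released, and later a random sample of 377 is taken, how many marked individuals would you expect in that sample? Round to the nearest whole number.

The marked fraction of the population is 115/1319, so in a sample of 377 expect C·(M/N) marked.
E[R] = 115 × 377 / 1319 = 43355 / 1319 ≈ 32.9 → 33

expected recaptures ≈ 33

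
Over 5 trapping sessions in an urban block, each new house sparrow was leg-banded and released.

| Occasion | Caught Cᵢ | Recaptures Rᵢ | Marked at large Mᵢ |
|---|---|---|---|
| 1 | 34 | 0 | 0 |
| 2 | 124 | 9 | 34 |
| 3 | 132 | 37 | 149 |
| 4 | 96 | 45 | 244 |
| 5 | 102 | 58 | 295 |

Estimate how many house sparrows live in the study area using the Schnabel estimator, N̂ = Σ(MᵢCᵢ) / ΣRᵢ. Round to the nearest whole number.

N ≈ 519

Σ MᵢCᵢ = 0·34 + 34·124 + 149·132 + 244·96 + 295·102 = 0 + 4216 + 19668 + 23424 + 30090 = 77398
Σ Rᵢ = 0 + 9 + 37 + 45 + 58 = 149
N̂ = 77398 / 149 ≈ 519.4 → 519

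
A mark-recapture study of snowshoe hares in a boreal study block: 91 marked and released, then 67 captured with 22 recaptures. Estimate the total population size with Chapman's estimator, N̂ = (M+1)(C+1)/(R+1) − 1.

N̂ = (91+1)(67+1)/(22+1) − 1 = 92·68/23 − 1
= 6256/23 − 1 = 272 − 1 = 271

N = 271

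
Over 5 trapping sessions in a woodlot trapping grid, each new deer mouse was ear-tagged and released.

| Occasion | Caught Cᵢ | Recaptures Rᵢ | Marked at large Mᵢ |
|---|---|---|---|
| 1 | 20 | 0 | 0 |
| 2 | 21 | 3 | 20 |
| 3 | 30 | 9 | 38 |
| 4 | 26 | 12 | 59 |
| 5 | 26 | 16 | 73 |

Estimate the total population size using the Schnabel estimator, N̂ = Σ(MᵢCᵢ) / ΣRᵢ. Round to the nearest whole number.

N ≈ 125

Σ MᵢCᵢ = 0·20 + 20·21 + 38·30 + 59·26 + 73·26 = 0 + 420 + 1140 + 1534 + 1898 = 4992
Σ Rᵢ = 0 + 3 + 9 + 12 + 16 = 40
N̂ = 4992 / 40 ≈ 124.8 → 125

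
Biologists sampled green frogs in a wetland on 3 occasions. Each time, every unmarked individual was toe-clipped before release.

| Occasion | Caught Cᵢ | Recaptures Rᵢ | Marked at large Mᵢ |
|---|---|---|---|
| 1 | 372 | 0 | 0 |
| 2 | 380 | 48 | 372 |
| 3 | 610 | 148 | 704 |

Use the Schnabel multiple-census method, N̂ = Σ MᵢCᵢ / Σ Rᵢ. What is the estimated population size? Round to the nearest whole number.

Σ MᵢCᵢ = 0·372 + 372·380 + 704·610 = 0 + 141360 + 429440 = 570800
Σ Rᵢ = 0 + 48 + 148 = 196
N̂ = 570800 / 196 ≈ 2912.2 → 2912

N ≈ 2912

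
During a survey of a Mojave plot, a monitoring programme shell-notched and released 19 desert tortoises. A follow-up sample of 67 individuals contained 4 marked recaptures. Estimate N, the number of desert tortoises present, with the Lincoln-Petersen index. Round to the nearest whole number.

N ≈ 318

Lincoln-Petersen assumes M/N = R/C, so N = M·C / R.
N = (19 × 67) / 4 = 1273 / 4 ≈ 318.2 → 318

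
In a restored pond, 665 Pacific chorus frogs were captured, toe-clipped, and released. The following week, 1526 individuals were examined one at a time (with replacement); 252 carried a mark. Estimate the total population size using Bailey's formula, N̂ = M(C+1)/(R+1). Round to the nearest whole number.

N̂ = 665·(1526+1)/(252+1) = 665·1527/253 = 1015455/253 ≈ 4013.7 → 4014

N ≈ 4014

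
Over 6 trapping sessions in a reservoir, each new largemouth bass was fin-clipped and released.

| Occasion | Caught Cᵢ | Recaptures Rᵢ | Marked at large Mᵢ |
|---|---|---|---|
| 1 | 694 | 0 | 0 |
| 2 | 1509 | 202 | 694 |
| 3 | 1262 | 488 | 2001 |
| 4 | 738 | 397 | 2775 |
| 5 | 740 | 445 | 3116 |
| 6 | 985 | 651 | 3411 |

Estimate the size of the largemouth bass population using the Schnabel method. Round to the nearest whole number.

N ≈ 5170

Σ MᵢCᵢ = 0·694 + 694·1509 + 2001·1262 + 2775·738 + 3116·740 + 3411·985 = 0 + 1047246 + 2525262 + 2047950 + 2305840 + 3359835 = 11286133
Σ Rᵢ = 0 + 202 + 488 + 397 + 445 + 651 = 2183
N̂ = 11286133 / 2183 ≈ 5170.0 → 5170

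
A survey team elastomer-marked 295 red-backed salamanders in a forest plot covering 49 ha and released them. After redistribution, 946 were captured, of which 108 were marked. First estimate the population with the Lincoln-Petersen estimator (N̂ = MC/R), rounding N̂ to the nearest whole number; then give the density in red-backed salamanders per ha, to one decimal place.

N̂ = 295·946/108 = 279070/108 ≈ 2584.0 → 2584
Density = N̂ / area = 2584 / 49 ≈ 52.73 → 52.7 per ha

density ≈ 52.7 red-backed salamanders per ha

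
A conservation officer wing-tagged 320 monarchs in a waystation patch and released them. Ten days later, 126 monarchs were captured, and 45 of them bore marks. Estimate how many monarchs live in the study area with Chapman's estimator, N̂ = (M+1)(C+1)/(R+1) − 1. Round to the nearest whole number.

N ≈ 885

N̂ = (320+1)(126+1)/(45+1) − 1 = 321·127/46 − 1
= 40767/46 − 1 ≈ 886.2 − 1 ≈ 885.2 → 885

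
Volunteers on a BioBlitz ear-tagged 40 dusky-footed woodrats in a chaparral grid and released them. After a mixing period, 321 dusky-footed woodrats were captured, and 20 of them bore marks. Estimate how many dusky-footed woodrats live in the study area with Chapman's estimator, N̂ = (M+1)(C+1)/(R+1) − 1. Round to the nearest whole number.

N ≈ 628

N̂ = (40+1)(321+1)/(20+1) − 1 = 41·322/21 − 1
= 13202/21 − 1 ≈ 628.7 − 1 ≈ 627.7 → 628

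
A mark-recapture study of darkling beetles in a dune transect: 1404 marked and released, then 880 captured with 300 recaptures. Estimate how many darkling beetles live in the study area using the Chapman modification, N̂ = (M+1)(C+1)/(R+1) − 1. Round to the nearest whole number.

N̂ = (1404+1)(880+1)/(300+1) − 1 = 1405·881/301 − 1
= 1237805/301 − 1 ≈ 4112.3 − 1 ≈ 4111.3 → 4111

N ≈ 4111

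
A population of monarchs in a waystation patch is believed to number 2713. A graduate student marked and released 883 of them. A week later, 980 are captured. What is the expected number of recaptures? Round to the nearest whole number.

The marked fraction of the population is 883/2713, so in a sample of 980 expect C·(M/N) marked.
E[R] = 883 × 980 / 2713 = 865340 / 2713 ≈ 319.0 → 319

expected recaptures ≈ 319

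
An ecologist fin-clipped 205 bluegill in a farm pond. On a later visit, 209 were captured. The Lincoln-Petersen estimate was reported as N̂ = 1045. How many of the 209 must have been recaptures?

From N = M·C/R: R = M·C / N = 205·209 / 1045 = 42845 / 1045 = 41.

R = 41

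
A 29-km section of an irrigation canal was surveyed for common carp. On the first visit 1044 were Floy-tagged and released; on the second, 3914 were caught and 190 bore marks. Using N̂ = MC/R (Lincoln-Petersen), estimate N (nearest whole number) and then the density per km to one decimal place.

N̂ = 1044·3914/190 = 4086216/190 ≈ 21506.4 → 21506
Density = N̂ / area = 21506 / 29 ≈ 741.59 → 741.6 per km

density ≈ 741.6 common carp per km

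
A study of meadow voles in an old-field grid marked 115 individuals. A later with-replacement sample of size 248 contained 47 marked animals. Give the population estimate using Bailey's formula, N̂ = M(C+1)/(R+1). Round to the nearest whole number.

N̂ = 115·(248+1)/(47+1) = 115·249/48 = 28635/48 ≈ 596.6 → 597

N ≈ 597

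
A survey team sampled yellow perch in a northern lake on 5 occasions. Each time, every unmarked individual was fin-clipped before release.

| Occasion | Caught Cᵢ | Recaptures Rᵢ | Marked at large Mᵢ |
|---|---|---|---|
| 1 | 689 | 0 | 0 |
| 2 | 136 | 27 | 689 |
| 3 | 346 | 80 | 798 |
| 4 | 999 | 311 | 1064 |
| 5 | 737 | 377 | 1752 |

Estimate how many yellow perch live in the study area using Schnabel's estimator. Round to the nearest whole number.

Σ MᵢCᵢ = 0·689 + 689·136 + 798·346 + 1064·999 + 1752·737 = 0 + 93704 + 276108 + 1062936 + 1291224 = 2723972
Σ Rᵢ = 0 + 27 + 80 + 311 + 377 = 795
N̂ = 2723972 / 795 ≈ 3426.4 → 3426

N ≈ 3426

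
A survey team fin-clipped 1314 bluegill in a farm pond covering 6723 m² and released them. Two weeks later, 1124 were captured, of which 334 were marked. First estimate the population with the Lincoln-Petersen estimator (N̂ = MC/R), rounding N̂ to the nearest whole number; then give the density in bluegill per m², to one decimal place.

density ≈ 0.7 bluegill per m²

N̂ = 1314·1124/334 = 1476936/334 ≈ 4422.0 → 4422
Density = N̂ / area = 4422 / 6723 ≈ 0.66 → 0.7 per m²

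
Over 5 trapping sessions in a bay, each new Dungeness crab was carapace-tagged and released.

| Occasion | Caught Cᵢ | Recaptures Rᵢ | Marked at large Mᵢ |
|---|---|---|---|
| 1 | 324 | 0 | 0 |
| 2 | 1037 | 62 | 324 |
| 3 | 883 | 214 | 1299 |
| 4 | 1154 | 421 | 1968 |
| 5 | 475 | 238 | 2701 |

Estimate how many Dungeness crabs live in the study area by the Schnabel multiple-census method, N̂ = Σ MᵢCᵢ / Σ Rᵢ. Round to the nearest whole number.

Σ MᵢCᵢ = 0·324 + 324·1037 + 1299·883 + 1968·1154 + 2701·475 = 0 + 335988 + 1147017 + 2271072 + 1282975 = 5037052
Σ Rᵢ = 0 + 62 + 214 + 421 + 238 = 935
N̂ = 5037052 / 935 ≈ 5387.2 → 5387

N ≈ 5387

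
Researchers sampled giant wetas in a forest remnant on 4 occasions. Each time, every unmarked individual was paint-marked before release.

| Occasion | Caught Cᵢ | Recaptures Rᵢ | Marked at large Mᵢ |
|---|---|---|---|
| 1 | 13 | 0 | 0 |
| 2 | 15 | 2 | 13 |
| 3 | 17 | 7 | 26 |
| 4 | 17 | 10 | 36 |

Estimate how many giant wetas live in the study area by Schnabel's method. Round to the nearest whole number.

Σ MᵢCᵢ = 0·13 + 13·15 + 26·17 + 36·17 = 0 + 195 + 442 + 612 = 1249
Σ Rᵢ = 0 + 2 + 7 + 10 = 19
N̂ = 1249 / 19 ≈ 65.7 → 66

N ≈ 66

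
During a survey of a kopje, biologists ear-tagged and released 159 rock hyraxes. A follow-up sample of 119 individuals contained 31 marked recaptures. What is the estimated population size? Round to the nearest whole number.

N ≈ 610

N = (159 × 119) / 31 = 18921 / 31 ≈ 610.4 → 610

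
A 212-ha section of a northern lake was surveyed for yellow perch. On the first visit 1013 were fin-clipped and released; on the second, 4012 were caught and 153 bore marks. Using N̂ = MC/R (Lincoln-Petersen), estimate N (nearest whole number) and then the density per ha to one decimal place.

N̂ = 1013·4012/153 = 4064156/153 ≈ 26563.1 → 26563
Density = N̂ / area = 26563 / 212 ≈ 125.30 → 125.3 per ha

density ≈ 125.3 yellow perch per ha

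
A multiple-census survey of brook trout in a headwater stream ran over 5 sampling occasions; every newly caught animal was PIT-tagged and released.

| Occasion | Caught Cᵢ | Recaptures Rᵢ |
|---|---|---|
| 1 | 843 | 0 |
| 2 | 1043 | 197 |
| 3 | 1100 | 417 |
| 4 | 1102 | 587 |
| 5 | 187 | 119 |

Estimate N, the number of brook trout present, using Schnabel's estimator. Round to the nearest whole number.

Marked at large before each occasion: Mᵢ = Σⱼ<ᵢ (Cⱼ − Rⱼ) → M1=0, M2=843, M3=1689, M4=2372, M5=2887
Σ MᵢCᵢ = 0·843 + 843·1043 + 1689·1100 + 2372·1102 + 2887·187 = 0 + 879249 + 1857900 + 2613944 + 539869 = 5890962
Σ Rᵢ = 0 + 197 + 417 + 587 + 119 = 1320
N̂ = 5890962 / 1320 ≈ 4462.9 → 4463

N ≈ 4463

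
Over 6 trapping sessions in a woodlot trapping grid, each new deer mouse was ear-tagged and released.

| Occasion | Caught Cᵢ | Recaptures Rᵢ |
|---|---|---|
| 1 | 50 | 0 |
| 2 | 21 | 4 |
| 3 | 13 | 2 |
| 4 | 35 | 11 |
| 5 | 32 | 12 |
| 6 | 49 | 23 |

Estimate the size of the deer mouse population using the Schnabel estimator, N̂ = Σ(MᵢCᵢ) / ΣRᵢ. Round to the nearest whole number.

Marked at large before each occasion: Mᵢ = Σⱼ<ᵢ (Cⱼ − Rⱼ) → M1=0, M2=50, M3=67, M4=78, M5=102, M6=122
Σ MᵢCᵢ = 0·50 + 50·21 + 67·13 + 78·35 + 102·32 + 122·49 = 0 + 1050 + 871 + 2730 + 3264 + 5978 = 13893
Σ Rᵢ = 0 + 4 + 2 + 11 + 12 + 23 = 52
N̂ = 13893 / 52 ≈ 267.2 → 267

N ≈ 267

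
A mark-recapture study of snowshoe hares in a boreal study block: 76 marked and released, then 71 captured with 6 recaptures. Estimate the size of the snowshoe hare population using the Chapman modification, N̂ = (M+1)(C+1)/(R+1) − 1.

N̂ = (76+1)(71+1)/(6+1) − 1 = 77·72/7 − 1
= 5544/7 − 1 = 792 − 1 = 791

N = 791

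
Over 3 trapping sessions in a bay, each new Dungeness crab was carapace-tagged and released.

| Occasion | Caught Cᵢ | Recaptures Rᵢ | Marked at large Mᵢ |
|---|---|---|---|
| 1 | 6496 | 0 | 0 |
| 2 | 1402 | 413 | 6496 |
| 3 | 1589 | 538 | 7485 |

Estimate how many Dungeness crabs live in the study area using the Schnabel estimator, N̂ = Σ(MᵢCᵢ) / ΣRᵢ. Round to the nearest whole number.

N ≈ 22,083

Σ MᵢCᵢ = 0·6496 + 6496·1402 + 7485·1589 = 0 + 9107392 + 11893665 = 21001057
Σ Rᵢ = 0 + 413 + 538 = 951
N̂ = 21001057 / 951 ≈ 22083.1 → 22083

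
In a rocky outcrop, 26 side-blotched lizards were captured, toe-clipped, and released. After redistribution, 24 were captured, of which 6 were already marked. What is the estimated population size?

N = 104

The marked fraction in the recapture sample should equal the marked fraction in the population: 6/24 = 26/N.
N = (26 × 24) / 6 = 624 / 6 = 104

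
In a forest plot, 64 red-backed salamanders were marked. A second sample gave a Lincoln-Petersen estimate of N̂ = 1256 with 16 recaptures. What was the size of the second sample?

From N = M·C/R: C = N·R / M = 1256·16 / 64 = 20096 / 64 = 314.

C = 314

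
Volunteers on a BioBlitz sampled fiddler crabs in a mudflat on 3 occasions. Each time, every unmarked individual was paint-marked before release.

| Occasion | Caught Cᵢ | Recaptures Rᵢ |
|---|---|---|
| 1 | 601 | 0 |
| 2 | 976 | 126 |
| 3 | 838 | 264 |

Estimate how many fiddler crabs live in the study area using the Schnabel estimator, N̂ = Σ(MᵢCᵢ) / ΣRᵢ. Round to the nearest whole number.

Marked at large before each occasion: Mᵢ = Σⱼ<ᵢ (Cⱼ − Rⱼ) → M1=0, M2=601, M3=1451
Σ MᵢCᵢ = 0·601 + 601·976 + 1451·838 = 0 + 586576 + 1215938 = 1802514
Σ Rᵢ = 0 + 126 + 264 = 390
N̂ = 1802514 / 390 ≈ 4621.8 → 4622

N ≈ 4622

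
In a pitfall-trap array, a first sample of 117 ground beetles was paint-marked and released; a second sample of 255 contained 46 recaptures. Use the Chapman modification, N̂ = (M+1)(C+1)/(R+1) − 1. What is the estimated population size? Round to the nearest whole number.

N ≈ 642

N̂ = (117+1)(255+1)/(46+1) − 1 = 118·256/47 − 1
= 30208/47 − 1 ≈ 642.7 − 1 ≈ 641.7 → 642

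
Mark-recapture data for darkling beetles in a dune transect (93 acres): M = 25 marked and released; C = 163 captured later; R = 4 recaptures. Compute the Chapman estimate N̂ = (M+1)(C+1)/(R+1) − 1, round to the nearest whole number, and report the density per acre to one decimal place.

density ≈ 9.2 darkling beetles per acre

N̂ = 26·164/5 − 1 = 4264/5 − 1 ≈ 851.8 → 852
Density = N̂ / area = 852 / 93 ≈ 9.16 → 9.2 per acre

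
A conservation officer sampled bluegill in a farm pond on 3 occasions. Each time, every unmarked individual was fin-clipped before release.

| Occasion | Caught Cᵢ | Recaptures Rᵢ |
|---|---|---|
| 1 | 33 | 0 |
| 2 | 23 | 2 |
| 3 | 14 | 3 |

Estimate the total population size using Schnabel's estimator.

Marked at large before each occasion: Mᵢ = Σⱼ<ᵢ (Cⱼ − Rⱼ) → M1=0, M2=33, M3=54
Σ MᵢCᵢ = 0·33 + 33·23 + 54·14 = 0 + 759 + 756 = 1515
Σ Rᵢ = 0 + 2 + 3 = 5
N̂ = 1515 / 5 = 303

N = 303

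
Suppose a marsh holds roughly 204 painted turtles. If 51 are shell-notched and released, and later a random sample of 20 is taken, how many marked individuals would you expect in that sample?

expected recaptures = 5

The marked fraction of the population is 51/204, so in a sample of 20 expect C·(M/N) marked.
E[R] = 51 × 20 / 204 = 1020 / 204 = 5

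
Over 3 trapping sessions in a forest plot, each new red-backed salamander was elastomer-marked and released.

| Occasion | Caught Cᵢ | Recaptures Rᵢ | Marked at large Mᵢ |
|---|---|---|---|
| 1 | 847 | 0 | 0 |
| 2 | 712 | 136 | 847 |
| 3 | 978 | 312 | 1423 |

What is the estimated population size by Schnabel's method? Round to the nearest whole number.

Σ MᵢCᵢ = 0·847 + 847·712 + 1423·978 = 0 + 603064 + 1391694 = 1994758
Σ Rᵢ = 0 + 136 + 312 = 448
N̂ = 1994758 / 448 ≈ 4452.6 → 4453

N ≈ 4453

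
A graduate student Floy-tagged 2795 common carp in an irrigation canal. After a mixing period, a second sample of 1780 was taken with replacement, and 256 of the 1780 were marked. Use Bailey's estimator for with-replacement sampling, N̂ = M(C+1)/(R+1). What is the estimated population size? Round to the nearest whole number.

N̂ = 2795·(1780+1)/(256+1) = 2795·1781/257 = 4977895/257 ≈ 19369.2 → 19369

N ≈ 19,369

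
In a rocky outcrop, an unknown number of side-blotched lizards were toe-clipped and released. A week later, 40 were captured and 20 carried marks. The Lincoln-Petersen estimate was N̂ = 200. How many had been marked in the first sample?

M = 100

From N = M·C/R: M = N·R / C = 200·20 / 40 = 4000 / 40 = 100.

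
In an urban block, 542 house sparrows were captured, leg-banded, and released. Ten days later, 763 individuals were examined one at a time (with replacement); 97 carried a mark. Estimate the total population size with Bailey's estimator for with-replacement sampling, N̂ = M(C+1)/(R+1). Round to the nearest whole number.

N̂ = 542·(763+1)/(97+1) = 542·764/98 = 414088/98 ≈ 4225.4 → 4225

N ≈ 4225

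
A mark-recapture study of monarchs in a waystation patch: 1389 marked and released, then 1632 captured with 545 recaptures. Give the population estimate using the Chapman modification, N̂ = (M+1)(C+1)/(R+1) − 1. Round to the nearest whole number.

N ≈ 4156

N̂ = (1389+1)(1632+1)/(545+1) − 1 = 1390·1633/546 − 1
= 2269870/546 − 1 ≈ 4157.3 − 1 ≈ 4156.3 → 4156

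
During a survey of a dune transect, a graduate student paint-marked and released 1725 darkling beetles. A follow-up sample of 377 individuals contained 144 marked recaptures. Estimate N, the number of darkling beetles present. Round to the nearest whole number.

N ≈ 4516

If marked individuals mix randomly, R/C ≈ M/N, giving N ≈ M·C/R.
N = (1725 × 377) / 144 = 650325 / 144 ≈ 4516.1 → 4516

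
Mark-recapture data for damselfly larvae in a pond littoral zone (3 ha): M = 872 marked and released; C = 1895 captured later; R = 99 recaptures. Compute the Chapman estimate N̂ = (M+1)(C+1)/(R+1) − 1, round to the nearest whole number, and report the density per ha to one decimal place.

N̂ = 873·1896/100 − 1 = 1655208/100 − 1 ≈ 16551.1 → 16551
Density = N̂ / area = 16551 / 3 = 5517.0 per ha

density ≈ 5517.0 damselfly larvae per ha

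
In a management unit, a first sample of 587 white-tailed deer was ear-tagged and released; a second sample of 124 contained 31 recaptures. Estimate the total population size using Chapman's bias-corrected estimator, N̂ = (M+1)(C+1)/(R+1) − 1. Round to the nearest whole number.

N ≈ 2296

N̂ = (587+1)(124+1)/(31+1) − 1 = 588·125/32 − 1
= 73500/32 − 1 ≈ 2296.9 − 1 ≈ 2295.9 → 2296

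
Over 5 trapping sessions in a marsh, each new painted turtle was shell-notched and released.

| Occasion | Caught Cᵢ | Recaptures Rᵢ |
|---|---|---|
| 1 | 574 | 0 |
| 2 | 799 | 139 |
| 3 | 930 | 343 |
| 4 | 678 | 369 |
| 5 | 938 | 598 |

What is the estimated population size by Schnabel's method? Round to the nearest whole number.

Marked at large before each occasion: Mᵢ = Σⱼ<ᵢ (Cⱼ − Rⱼ) → M1=0, M2=574, M3=1234, M4=1821, M5=2130
Σ MᵢCᵢ = 0·574 + 574·799 + 1234·930 + 1821·678 + 2130·938 = 0 + 458626 + 1147620 + 1234638 + 1997940 = 4838824
Σ Rᵢ = 0 + 139 + 343 + 369 + 598 = 1449
N̂ = 4838824 / 1449 ≈ 3339.4 → 3339

N ≈ 3339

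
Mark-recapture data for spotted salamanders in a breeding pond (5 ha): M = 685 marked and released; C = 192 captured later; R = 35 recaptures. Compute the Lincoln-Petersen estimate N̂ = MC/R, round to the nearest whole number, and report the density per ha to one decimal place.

density ≈ 751.6 spotted salamanders per ha

N̂ = 685·192/35 = 131520/35 ≈ 3757.7 → 3758
Density = N̂ / area = 3758 / 5 ≈ 751.60 → 751.6 per ha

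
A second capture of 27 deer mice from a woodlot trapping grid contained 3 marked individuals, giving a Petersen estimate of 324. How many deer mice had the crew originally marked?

From N = M·C/R: M = N·R / C = 324·3 / 27 = 972 / 27 = 36.

M = 36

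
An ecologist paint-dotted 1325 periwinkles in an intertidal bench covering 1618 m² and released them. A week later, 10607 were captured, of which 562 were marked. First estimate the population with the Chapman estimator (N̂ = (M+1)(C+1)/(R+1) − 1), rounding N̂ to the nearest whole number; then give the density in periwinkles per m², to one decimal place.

N̂ = 1326·10608/563 − 1 = 14066208/563 − 1 ≈ 24983.4 → 24983
Density = N̂ / area = 24983 / 1618 ≈ 15.44 → 15.4 per m²

density ≈ 15.4 periwinkles per m²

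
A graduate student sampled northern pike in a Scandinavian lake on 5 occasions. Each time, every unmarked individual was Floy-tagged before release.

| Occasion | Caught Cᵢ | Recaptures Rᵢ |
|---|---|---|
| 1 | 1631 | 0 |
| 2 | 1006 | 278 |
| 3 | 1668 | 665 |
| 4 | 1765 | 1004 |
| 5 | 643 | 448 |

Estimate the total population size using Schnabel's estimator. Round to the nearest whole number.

Marked at large before each occasion: Mᵢ = Σⱼ<ᵢ (Cⱼ − Rⱼ) → M1=0, M2=1631, M3=2359, M4=3362, M5=4123
Σ MᵢCᵢ = 0·1631 + 1631·1006 + 2359·1668 + 3362·1765 + 4123·643 = 0 + 1640786 + 3934812 + 5933930 + 2651089 = 14160617
Σ Rᵢ = 0 + 278 + 665 + 1004 + 448 = 2395
N̂ = 14160617 / 2395 ≈ 5912.6 → 5913

N ≈ 5913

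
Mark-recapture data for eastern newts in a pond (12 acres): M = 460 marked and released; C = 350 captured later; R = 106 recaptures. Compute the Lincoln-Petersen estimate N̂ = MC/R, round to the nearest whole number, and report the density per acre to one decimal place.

N̂ = 460·350/106 = 161000/106 ≈ 1518.9 → 1519
Density = N̂ / area = 1519 / 12 ≈ 126.58 → 126.6 per acre

density ≈ 126.6 eastern newts per acre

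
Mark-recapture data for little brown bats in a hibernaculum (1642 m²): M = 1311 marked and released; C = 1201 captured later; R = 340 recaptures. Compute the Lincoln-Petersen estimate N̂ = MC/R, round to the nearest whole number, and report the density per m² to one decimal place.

N̂ = 1311·1201/340 = 1574511/340 ≈ 4630.9 → 4631
Density = N̂ / area = 4631 / 1642 ≈ 2.82 → 2.8 per m²

density ≈ 2.8 little brown bats per m²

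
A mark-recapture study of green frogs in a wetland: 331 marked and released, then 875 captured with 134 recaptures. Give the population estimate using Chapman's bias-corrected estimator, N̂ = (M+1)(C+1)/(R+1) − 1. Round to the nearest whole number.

N̂ = (331+1)(875+1)/(134+1) − 1 = 332·876/135 − 1
= 290832/135 − 1 ≈ 2154.3 − 1 ≈ 2153.3 → 2153

N ≈ 2153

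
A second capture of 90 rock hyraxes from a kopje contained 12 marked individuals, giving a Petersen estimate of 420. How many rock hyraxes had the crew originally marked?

M = 56

From N = M·C/R: M = N·R / C = 420·12 / 90 = 5040 / 90 = 56.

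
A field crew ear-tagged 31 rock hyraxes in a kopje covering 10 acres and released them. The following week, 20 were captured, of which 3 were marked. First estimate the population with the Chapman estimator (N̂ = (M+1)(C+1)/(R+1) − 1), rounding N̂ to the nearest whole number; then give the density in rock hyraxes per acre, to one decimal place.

density ≈ 16.7 rock hyraxes per acre

N̂ = 32·21/4 − 1 = 672/4 − 1 = 167
Density = N̂ / area = 167 / 10 ≈ 16.70 → 16.7 per acre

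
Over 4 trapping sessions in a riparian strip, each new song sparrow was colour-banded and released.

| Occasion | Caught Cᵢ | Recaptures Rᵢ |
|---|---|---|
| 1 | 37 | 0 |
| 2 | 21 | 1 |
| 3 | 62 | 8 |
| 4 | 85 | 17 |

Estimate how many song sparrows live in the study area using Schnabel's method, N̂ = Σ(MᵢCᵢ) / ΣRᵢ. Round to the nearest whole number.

N ≈ 529

Marked at large before each occasion: Mᵢ = Σⱼ<ᵢ (Cⱼ − Rⱼ) → M1=0, M2=37, M3=57, M4=111
Σ MᵢCᵢ = 0·37 + 37·21 + 57·62 + 111·85 = 0 + 777 + 3534 + 9435 = 13746
Σ Rᵢ = 0 + 1 + 8 + 17 = 26
N̂ = 13746 / 26 ≈ 528.7 → 529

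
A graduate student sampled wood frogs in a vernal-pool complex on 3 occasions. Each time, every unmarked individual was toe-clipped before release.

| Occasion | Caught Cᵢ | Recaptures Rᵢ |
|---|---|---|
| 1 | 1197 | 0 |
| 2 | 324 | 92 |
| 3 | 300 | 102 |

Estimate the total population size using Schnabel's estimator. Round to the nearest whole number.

N ≈ 4209

Marked at large before each occasion: Mᵢ = Σⱼ<ᵢ (Cⱼ − Rⱼ) → M1=0, M2=1197, M3=1429
Σ MᵢCᵢ = 0·1197 + 1197·324 + 1429·300 = 0 + 387828 + 428700 = 816528
Σ Rᵢ = 0 + 92 + 102 = 194
N̂ = 816528 / 194 ≈ 4208.9 → 4209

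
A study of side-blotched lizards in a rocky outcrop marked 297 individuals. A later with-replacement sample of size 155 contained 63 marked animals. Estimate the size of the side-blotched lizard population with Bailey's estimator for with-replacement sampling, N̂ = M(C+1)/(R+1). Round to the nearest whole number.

N̂ = 297·(155+1)/(63+1) = 297·156/64 = 46332/64 ≈ 723.9 → 724

N ≈ 724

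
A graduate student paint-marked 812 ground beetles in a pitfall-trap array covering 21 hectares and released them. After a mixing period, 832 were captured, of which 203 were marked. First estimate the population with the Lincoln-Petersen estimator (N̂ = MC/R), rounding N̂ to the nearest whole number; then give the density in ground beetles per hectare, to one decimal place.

density ≈ 158.5 ground beetles per hectare

N̂ = 812·832/203 = 675584/203 = 3328
Density = N̂ / area = 3328 / 21 ≈ 158.48 → 158.5 per hectare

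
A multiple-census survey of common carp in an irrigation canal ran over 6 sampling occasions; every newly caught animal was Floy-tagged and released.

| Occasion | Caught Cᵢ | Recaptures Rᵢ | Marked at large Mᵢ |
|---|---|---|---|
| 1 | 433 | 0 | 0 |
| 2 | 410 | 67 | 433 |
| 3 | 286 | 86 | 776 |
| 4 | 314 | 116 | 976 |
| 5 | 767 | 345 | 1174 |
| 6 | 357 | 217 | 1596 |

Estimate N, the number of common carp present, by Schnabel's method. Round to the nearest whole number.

Σ MᵢCᵢ = 0·433 + 433·410 + 776·286 + 976·314 + 1174·767 + 1596·357 = 0 + 177530 + 221936 + 306464 + 900458 + 569772 = 2176160
Σ Rᵢ = 0 + 67 + 86 + 116 + 345 + 217 = 831
N̂ = 2176160 / 831 ≈ 2618.7 → 2619

N ≈ 2619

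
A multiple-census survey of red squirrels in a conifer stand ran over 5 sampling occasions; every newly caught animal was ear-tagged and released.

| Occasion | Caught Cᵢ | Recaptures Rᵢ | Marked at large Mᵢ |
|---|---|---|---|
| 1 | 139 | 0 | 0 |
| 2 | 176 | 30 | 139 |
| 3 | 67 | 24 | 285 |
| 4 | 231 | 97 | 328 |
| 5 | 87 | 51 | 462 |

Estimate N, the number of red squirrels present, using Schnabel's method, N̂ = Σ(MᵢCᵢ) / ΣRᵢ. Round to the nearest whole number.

Σ MᵢCᵢ = 0·139 + 139·176 + 285·67 + 328·231 + 462·87 = 0 + 24464 + 19095 + 75768 + 40194 = 159521
Σ Rᵢ = 0 + 30 + 24 + 97 + 51 = 202
N̂ = 159521 / 202 ≈ 789.7 → 790

N ≈ 790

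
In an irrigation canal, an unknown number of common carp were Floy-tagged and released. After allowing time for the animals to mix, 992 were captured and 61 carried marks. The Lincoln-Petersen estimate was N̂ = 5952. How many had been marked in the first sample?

From N = M·C/R: M = N·R / C = 5952·61 / 992 = 363072 / 992 = 366.

M = 366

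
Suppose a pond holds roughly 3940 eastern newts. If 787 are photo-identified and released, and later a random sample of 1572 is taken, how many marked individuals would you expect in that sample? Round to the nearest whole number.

expected recaptures ≈ 314

Expected recaptures E[R] = M·C / N.
E[R] = 787 × 1572 / 3940 = 1237164 / 3940 ≈ 314.0 → 314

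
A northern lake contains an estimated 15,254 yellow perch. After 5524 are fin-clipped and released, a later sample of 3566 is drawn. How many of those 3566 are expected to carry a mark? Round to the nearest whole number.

The marked fraction of the population is 5524/15254, so in a sample of 3566 expect C·(M/N) marked.
E[R] = 5524 × 3566 / 15254 = 19698584 / 15254 ≈ 1291.4 → 1291

expected recaptures ≈ 1291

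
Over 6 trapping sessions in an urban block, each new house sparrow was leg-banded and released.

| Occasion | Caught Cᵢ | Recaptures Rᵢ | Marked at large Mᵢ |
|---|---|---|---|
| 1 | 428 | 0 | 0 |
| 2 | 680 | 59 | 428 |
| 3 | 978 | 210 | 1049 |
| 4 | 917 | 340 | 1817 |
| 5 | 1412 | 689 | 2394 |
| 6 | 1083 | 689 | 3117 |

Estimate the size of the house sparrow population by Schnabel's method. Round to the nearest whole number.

Σ MᵢCᵢ = 0·428 + 428·680 + 1049·978 + 1817·917 + 2394·1412 + 3117·1083 = 0 + 291040 + 1025922 + 1666189 + 3380328 + 3375711 = 9739190
Σ Rᵢ = 0 + 59 + 210 + 340 + 689 + 689 = 1987
N̂ = 9739190 / 1987 ≈ 4901.45 → 4901

N ≈ 4901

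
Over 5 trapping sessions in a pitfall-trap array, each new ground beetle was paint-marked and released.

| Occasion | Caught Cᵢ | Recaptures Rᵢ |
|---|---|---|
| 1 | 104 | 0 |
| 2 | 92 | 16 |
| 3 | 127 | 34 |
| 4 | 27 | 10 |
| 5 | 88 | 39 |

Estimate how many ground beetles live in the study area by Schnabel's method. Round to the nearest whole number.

Marked at large before each occasion: Mᵢ = Σⱼ<ᵢ (Cⱼ − Rⱼ) → M1=0, M2=104, M3=180, M4=273, M5=290
Σ MᵢCᵢ = 0·104 + 104·92 + 180·127 + 273·27 + 290·88 = 0 + 9568 + 22860 + 7371 + 25520 = 65319
Σ Rᵢ = 0 + 16 + 34 + 10 + 39 = 99
N̂ = 65319 / 99 ≈ 659.8 → 660

N ≈ 660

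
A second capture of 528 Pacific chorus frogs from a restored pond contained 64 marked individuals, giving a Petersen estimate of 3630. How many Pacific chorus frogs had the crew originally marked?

From N = M·C/R: M = N·R / C = 3630·64 / 528 = 232320 / 528 = 440.

M = 440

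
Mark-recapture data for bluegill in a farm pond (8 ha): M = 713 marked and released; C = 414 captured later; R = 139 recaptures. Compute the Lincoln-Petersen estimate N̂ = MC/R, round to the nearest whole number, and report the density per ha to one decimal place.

density ≈ 265.5 bluegill per ha

N̂ = 713·414/139 = 295182/139 ≈ 2123.6 → 2124
Density = N̂ / area = 2124 / 8 ≈ 265.50 → 265.5 per ha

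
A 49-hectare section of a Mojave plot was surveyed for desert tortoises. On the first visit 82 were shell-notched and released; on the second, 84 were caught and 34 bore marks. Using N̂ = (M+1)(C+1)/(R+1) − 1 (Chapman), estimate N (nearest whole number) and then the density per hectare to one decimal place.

N̂ = 83·85/35 − 1 = 7055/35 − 1 ≈ 200.6 → 201
Density = N̂ / area = 201 / 49 ≈ 4.10 → 4.1 per hectare

density ≈ 4.1 desert tortoises per hectare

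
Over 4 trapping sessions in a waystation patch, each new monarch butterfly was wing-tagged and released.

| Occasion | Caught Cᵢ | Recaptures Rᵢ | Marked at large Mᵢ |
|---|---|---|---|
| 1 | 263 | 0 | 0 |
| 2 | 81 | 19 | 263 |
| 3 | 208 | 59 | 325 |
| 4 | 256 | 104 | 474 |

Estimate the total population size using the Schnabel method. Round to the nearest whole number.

Σ MᵢCᵢ = 0·263 + 263·81 + 325·208 + 474·256 = 0 + 21303 + 67600 + 121344 = 210247
Σ Rᵢ = 0 + 19 + 59 + 104 = 182
N̂ = 210247 / 182 ≈ 1155.2 → 1155

N ≈ 1155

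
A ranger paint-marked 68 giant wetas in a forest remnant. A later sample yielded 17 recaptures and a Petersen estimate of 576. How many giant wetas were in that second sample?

From N = M·C/R: C = N·R / M = 576·17 / 68 = 9792 / 68 = 144.

C = 144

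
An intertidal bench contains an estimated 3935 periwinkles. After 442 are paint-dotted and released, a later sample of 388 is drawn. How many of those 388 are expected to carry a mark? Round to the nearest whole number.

expected recaptures ≈ 44

The marked fraction of the population is 442/3935, so in a sample of 388 expect C·(M/N) marked.
E[R] = 442 × 388 / 3935 = 171496 / 3935 ≈ 43.6 → 44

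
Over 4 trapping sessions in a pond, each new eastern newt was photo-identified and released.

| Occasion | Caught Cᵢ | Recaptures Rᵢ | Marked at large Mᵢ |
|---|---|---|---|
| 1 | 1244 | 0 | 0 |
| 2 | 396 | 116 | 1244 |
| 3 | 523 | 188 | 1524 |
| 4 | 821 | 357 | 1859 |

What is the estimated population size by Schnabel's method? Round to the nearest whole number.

Σ MᵢCᵢ = 0·1244 + 1244·396 + 1524·523 + 1859·821 = 0 + 492624 + 797052 + 1526239 = 2815915
Σ Rᵢ = 0 + 116 + 188 + 357 = 661
N̂ = 2815915 / 661 ≈ 4260.1 → 4260

N ≈ 4260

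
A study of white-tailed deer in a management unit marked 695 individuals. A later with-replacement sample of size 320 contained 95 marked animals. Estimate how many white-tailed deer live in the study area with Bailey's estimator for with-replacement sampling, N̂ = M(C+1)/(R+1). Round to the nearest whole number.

N̂ = 695·(320+1)/(95+1) = 695·321/96 = 223095/96 ≈ 2323.9 → 2324

N ≈ 2324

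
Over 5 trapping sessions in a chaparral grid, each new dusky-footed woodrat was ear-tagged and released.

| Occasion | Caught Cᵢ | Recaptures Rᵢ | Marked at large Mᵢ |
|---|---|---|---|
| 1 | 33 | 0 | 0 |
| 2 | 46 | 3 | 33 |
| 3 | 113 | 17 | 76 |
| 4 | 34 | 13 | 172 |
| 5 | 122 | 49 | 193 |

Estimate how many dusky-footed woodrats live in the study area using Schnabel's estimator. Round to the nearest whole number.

N ≈ 482

Σ MᵢCᵢ = 0·33 + 33·46 + 76·113 + 172·34 + 193·122 = 0 + 1518 + 8588 + 5848 + 23546 = 39500
Σ Rᵢ = 0 + 3 + 17 + 13 + 49 = 82
N̂ = 39500 / 82 ≈ 481.7 → 482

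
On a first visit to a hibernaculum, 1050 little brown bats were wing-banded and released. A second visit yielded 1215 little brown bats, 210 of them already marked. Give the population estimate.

N = 6075

Lincoln-Petersen assumes M/N = R/C, so N = M·C / R.
N = (1050 × 1215) / 210 = 1275750 / 210 = 6075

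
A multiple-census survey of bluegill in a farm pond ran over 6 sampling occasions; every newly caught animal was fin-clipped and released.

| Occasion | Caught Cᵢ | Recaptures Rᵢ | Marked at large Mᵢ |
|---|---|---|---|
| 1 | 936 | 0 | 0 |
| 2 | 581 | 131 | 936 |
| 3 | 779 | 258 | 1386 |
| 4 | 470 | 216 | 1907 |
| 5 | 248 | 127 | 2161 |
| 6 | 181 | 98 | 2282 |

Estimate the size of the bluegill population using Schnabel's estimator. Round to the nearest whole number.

Σ MᵢCᵢ = 0·936 + 936·581 + 1386·779 + 1907·470 + 2161·248 + 2282·181 = 0 + 543816 + 1079694 + 896290 + 535928 + 413042 = 3468770
Σ Rᵢ = 0 + 131 + 258 + 216 + 127 + 98 = 830
N̂ = 3468770 / 830 ≈ 4179.2 → 4179

N ≈ 4179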